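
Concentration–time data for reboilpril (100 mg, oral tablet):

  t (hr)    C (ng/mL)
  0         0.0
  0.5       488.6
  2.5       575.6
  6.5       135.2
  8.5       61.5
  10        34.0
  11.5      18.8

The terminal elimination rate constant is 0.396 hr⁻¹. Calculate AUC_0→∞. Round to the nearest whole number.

Trapezoidal AUC_0→11.5:
  [0→0.5]: (0.0+488.6)/2 × 0.5 = 122.15
  [0.5→2.5]: (488.6+575.6)/2 × 2 = 1064.2
  [2.5→6.5]: (575.6+135.2)/2 × 4 = 1421.6
  [6.5→8.5]: (135.2+61.5)/2 × 2 = 196.7
  [8.5→10]: (61.5+34.0)/2 × 1.5 = 71.625
  [10→11.5]: (34.0+18.8)/2 × 1.5 = 39.6
  Sum = 2915.875 ng/mL·hr
Extrapolated tail: C_last / k_e = 18.8 / 0.396 = 47.475
AUC_0→∞ = 2915.875 + 47.475 = 2963.35 ng/mL·hr

AUC = 2963 ng/mL·hr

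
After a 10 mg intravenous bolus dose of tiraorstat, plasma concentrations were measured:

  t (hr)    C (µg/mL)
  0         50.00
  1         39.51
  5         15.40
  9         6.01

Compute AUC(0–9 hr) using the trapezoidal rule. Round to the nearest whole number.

AUC = 197 µg/mL·hr

Trapezoidal AUC_0→9:
  [0→1]: (50.00+39.51)/2 × 1 = 44.755
  [1→5]: (39.51+15.40)/2 × 4 = 109.82
  [5→9]: (15.40+6.01)/2 × 4 = 42.82
  Sum = 197.395 µg/mL·hr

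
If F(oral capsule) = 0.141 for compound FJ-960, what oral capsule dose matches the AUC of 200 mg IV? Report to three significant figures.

D_oral = 1420 mg

For equal systemic exposure: F × D_ev = D_iv
D_ev = D_iv / F = 200 / 0.141 = 1418.44 mg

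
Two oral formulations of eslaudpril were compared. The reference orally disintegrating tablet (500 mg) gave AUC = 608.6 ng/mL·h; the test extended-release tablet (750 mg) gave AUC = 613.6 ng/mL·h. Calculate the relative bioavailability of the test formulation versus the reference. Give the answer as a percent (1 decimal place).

F_rel = (AUC_test/D_test) / (AUC_ref/D_ref)
      = (613.6/750) / (608.6/500)
      = 0.818133 / 1.2172 = 0.6721 = 67.21%

F_rel = 67.2%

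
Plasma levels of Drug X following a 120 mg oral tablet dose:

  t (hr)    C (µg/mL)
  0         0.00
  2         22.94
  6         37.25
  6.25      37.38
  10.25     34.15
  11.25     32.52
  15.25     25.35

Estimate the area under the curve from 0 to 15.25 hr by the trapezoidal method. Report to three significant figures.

AUC = 445 µg/mL·hr

Trapezoidal AUC_0→15.25:
  [0→2]: (0.00+22.94)/2 × 2 = 22.94
  [2→6]: (22.94+37.25)/2 × 4 = 120.38
  [6→6.25]: (37.25+37.38)/2 × 0.25 = 9.32875
  [6.25→10.25]: (37.38+34.15)/2 × 4 = 143.06
  [10.25→11.25]: (34.15+32.52)/2 × 1 = 33.335
  [11.25→15.25]: (32.52+25.35)/2 × 4 = 115.74
  Sum = 444.78375 µg/mL·hr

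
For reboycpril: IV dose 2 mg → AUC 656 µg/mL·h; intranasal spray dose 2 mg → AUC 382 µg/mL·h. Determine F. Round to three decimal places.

F = (AUC_ev / D_ev) / (AUC_iv / D_iv)
  = (382/2) / (656/2)
  = 191 / 328 = 0.5823

F = 0.582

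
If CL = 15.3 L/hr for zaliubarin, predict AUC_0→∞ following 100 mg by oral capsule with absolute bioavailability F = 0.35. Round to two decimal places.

AUC_0→∞ = F × Dose / CL
        = 0.35 × 100 / 15.3 = 2.28758 mg/L·hr

AUC = 2.29 mg/L·hr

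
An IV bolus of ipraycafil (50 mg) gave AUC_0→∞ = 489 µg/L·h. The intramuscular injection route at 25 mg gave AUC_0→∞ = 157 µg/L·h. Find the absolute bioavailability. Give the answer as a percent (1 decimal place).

F = (AUC_ev / D_ev) / (AUC_iv / D_iv)
  = (157/25) / (489/50)
  = 6.28 / 9.78 = 0.6421
  = 64.21%

F = 64.2%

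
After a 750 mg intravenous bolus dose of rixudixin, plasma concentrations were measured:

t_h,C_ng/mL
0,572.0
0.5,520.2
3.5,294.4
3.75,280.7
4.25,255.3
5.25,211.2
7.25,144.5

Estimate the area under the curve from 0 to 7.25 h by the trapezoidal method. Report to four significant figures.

Trapezoidal AUC_0→7.25:
  [0→0.5]: (572.0+520.2)/2 × 0.5 = 273.05
  [0.5→3.5]: (520.2+294.4)/2 × 3 = 1221.9
  [3.5→3.75]: (294.4+280.7)/2 × 0.25 = 71.8875
  [3.75→4.25]: (280.7+255.3)/2 × 0.5 = 134.0
  [4.25→5.25]: (255.3+211.2)/2 × 1 = 233.25
  [5.25→7.25]: (211.2+144.5)/2 × 2 = 355.7
  Sum = 2289.7875 ng/mL·h

AUC = 2290 ng/mL·h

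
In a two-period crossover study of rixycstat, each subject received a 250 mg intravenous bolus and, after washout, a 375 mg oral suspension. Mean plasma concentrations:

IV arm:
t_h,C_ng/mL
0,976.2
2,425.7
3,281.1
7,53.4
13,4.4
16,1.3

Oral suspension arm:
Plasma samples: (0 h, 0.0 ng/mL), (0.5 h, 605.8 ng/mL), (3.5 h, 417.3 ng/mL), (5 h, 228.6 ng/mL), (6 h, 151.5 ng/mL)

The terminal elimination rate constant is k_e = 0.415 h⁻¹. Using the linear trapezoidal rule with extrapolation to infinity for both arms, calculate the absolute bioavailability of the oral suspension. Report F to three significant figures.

F = 0.696

Trapezoidal AUC_0→16 (IV):
  [0→2]: (976.2+425.7)/2 × 2 = 1401.9
  [2→3]: (425.7+281.1)/2 × 1 = 353.4
  [3→7]: (281.1+53.4)/2 × 4 = 669.0
  [7→13]: (53.4+4.4)/2 × 6 = 173.4
  [13→16]: (4.4+1.3)/2 × 3 = 8.55
  Sum = 2606.25 ng/mL·h
IV tail: 1.3/0.415 = 3.133; AUC_iv,0→∞ = 2606.25 + 3.133 = 2609.383 ng/mL·h
Trapezoidal AUC_0→6 (oral suspension):
  [0→0.5]: (0.0+605.8)/2 × 0.5 = 151.45
  [0.5→3.5]: (605.8+417.3)/2 × 3 = 1534.65
  [3.5→5]: (417.3+228.6)/2 × 1.5 = 484.425
  [5→6]: (228.6+151.5)/2 × 1 = 190.05
  Sum = 2360.575 ng/mL·h
oral suspension tail: 151.5/0.415 = 365.060; AUC_ev,0→∞ = 2360.575 + 365.060 = 2725.635 ng/mL·h
F = (AUC_ev/D_ev)/(AUC_iv/D_iv) = (2725.635/375)/(2609.383/250) = 7.26836/10.437532 = 0.6964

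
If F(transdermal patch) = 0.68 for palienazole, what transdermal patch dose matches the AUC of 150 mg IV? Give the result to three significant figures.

For equal systemic exposure: F × D_ev = D_iv
D_ev = D_iv / F = 150 / 0.68 = 220.588 mg

D_transdermal = 221 mg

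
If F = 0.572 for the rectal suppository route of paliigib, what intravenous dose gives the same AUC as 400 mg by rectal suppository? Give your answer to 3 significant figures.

D_iv = 229 mg

Systemic exposure from an extravascular dose = F × D_ev, so the equivalent IV dose is F × D_ev.
D_iv = F × D_ev = 0.572 × 400 = 228.8 mg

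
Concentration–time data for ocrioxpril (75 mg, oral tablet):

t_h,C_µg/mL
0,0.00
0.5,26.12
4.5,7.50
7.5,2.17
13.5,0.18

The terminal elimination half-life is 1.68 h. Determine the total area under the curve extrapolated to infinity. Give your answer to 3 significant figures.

AUC = 95.8 µg/mL·h

Trapezoidal AUC_0→13.5:
  [0→0.5]: (0.00+26.12)/2 × 0.5 = 6.53
  [0.5→4.5]: (26.12+7.50)/2 × 4 = 67.24
  [4.5→7.5]: (7.50+2.17)/2 × 3 = 14.505
  [7.5→13.5]: (2.17+0.18)/2 × 6 = 7.05
  Sum = 95.325 µg/mL·h
k_e = ln2 / t½ = 0.693147 / 1.68 = 0.4126 h^-1
Extrapolated tail: C_last / k_e = 0.18 / 0.4126 = 0.436
AUC_0→∞ = 95.325 + 0.436 = 95.761 µg/mL·h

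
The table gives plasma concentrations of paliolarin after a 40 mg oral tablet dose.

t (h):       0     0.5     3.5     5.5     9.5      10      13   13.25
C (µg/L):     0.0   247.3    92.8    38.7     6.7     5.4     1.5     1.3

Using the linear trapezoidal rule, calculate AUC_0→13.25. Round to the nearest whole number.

Trapezoidal AUC_0→13.25:
  [0→0.5]: (0.0+247.3)/2 × 0.5 = 61.825
  [0.5→3.5]: (247.3+92.8)/2 × 3 = 510.15
  [3.5→5.5]: (92.8+38.7)/2 × 2 = 131.5
  [5.5→9.5]: (38.7+6.7)/2 × 4 = 90.8
  [9.5→10]: (6.7+5.4)/2 × 0.5 = 3.025
  [10→13]: (5.4+1.5)/2 × 3 = 10.35
  [13→13.25]: (1.5+1.3)/2 × 0.25 = 0.35
  Sum = 808.0 µg/L·h

AUC = 808 µg/L·h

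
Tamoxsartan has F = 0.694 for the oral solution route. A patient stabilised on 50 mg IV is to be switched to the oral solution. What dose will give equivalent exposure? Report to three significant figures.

For equal systemic exposure: F × D_ev = D_iv
D_ev = D_iv / F = 50 / 0.694 = 72.0461 mg

D_oral = 72.0 mg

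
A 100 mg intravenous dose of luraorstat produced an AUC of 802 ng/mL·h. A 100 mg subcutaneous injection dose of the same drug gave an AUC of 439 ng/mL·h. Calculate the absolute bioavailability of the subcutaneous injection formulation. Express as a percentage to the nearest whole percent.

F = 55%

F = (AUC_ev / D_ev) / (AUC_iv / D_iv)
  = (439/100) / (802/100)
  = 4.39 / 8.02 = 0.5474
  = 54.74%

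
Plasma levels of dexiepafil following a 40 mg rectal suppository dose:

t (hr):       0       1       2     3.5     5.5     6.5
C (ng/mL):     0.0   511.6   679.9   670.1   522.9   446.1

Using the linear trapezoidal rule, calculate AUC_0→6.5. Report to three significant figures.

Trapezoidal AUC_0→6.5:
  [0→1]: (0.0+511.6)/2 × 1 = 255.8
  [1→2]: (511.6+679.9)/2 × 1 = 595.75
  [2→3.5]: (679.9+670.1)/2 × 1.5 = 1012.5
  [3.5→5.5]: (670.1+522.9)/2 × 2 = 1193.0
  [5.5→6.5]: (522.9+446.1)/2 × 1 = 484.5
  Sum = 3541.55 ng/mL·hr

AUC = 3540 ng/mL·hr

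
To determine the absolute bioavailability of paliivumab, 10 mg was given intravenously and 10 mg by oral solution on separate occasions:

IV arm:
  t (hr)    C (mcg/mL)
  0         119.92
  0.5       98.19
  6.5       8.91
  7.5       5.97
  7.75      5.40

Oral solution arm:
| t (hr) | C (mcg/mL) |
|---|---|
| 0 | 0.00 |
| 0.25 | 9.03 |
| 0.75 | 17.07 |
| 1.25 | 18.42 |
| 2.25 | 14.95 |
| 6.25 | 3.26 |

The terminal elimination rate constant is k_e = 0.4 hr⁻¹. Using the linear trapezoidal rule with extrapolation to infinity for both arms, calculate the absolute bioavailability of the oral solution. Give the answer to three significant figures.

F = 0.195

Trapezoidal AUC_0→7.75 (IV):
  [0→0.5]: (119.92+98.19)/2 × 0.5 = 54.5275
  [0.5→6.5]: (98.19+8.91)/2 × 6 = 321.3
  [6.5→7.5]: (8.91+5.97)/2 × 1 = 7.44
  [7.5→7.75]: (5.97+5.40)/2 × 0.25 = 1.42125
  Sum = 384.68875 mcg/mL·hr
IV tail: 5.40/0.4 = 13.500; AUC_iv,0→∞ = 384.68875 + 13.500 = 398.18875 mcg/mL·hr
Trapezoidal AUC_0→6.25 (oral solution):
  [0→0.25]: (0.00+9.03)/2 × 0.25 = 1.12875
  [0.25→0.75]: (9.03+17.07)/2 × 0.5 = 6.525
  [0.75→1.25]: (17.07+18.42)/2 × 0.5 = 8.8725
  [1.25→2.25]: (18.42+14.95)/2 × 1 = 16.685
  [2.25→6.25]: (14.95+3.26)/2 × 4 = 36.42
  Sum = 69.63125 mcg/mL·hr
oral solution tail: 3.26/0.4 = 8.150; AUC_ev,0→∞ = 69.63125 + 8.150 = 77.78125 mcg/mL·hr
F = (AUC_ev/D_ev)/(AUC_iv/D_iv) = (77.78125/10)/(398.18875/10) = 7.778125/39.818875 = 0.1953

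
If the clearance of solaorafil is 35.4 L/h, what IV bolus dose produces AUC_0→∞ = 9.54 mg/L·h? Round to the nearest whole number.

Dose = 338 mg

Dose_iv = CL × AUC_0→∞
     = 35.4 × 9.54 = 337.716 mg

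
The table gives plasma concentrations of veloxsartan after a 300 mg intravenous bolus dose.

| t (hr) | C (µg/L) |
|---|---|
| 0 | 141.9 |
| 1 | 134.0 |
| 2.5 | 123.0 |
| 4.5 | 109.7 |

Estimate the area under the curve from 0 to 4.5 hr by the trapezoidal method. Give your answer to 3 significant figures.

Trapezoidal AUC_0→4.5:
  [0→1]: (141.9+134.0)/2 × 1 = 137.95
  [1→2.5]: (134.0+123.0)/2 × 1.5 = 192.75
  [2.5→4.5]: (123.0+109.7)/2 × 2 = 232.7
  Sum = 563.4 µg/L·hr

AUC = 563 µg/L·hr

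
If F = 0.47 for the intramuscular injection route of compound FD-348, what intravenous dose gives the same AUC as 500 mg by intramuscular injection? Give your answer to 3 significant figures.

D_iv = 235 mg

Systemic exposure from an extravascular dose = F × D_ev, so the equivalent IV dose is F × D_ev.
D_iv = F × D_ev = 0.47 × 500 = 235 mg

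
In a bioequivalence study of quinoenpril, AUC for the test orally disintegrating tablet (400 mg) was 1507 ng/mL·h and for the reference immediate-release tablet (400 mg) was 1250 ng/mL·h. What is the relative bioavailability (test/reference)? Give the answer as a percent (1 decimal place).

F_rel = (AUC_test/D_test) / (AUC_ref/D_ref)
      = (1507/400) / (1250/400)
      = 3.7675 / 3.125 = 1.2056 = 120.56%

F_rel = 120.6%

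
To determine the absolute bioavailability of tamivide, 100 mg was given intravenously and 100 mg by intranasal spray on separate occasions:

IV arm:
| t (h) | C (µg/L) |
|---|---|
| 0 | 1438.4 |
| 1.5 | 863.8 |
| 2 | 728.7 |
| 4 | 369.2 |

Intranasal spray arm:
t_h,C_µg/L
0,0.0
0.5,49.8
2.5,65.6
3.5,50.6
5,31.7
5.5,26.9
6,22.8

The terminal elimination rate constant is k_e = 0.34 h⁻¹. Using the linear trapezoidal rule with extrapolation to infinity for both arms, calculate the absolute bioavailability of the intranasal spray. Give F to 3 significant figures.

Trapezoidal AUC_0→4 (IV):
  [0→1.5]: (1438.4+863.8)/2 × 1.5 = 1726.65
  [1.5→2]: (863.8+728.7)/2 × 0.5 = 398.125
  [2→4]: (728.7+369.2)/2 × 2 = 1097.9
  Sum = 3222.675 µg/L·h
IV tail: 369.2/0.34 = 1085.882; AUC_iv,0→∞ = 3222.675 + 1085.882 = 4308.557 µg/L·h
Trapezoidal AUC_0→6 (intranasal spray):
  [0→0.5]: (0.0+49.8)/2 × 0.5 = 12.45
  [0.5→2.5]: (49.8+65.6)/2 × 2 = 115.4
  [2.5→3.5]: (65.6+50.6)/2 × 1 = 58.1
  [3.5→5]: (50.6+31.7)/2 × 1.5 = 61.725
  [5→5.5]: (31.7+26.9)/2 × 0.5 = 14.65
  [5.5→6]: (26.9+22.8)/2 × 0.5 = 12.425
  Sum = 274.75 µg/L·h
intranasal spray tail: 22.8/0.34 = 67.059; AUC_ev,0→∞ = 274.75 + 67.059 = 341.809 µg/L·h
F = (AUC_ev/D_ev)/(AUC_iv/D_iv) = (341.809/100)/(4308.557/100) = 3.41809/43.08557 = 0.0793

F = 0.0793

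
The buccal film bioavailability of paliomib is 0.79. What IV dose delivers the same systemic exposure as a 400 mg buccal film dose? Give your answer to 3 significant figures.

Systemic exposure from an extravascular dose = F × D_ev, so the equivalent IV dose is F × D_ev.
D_iv = F × D_ev = 0.79 × 400 = 316 mg

D_iv = 316 mg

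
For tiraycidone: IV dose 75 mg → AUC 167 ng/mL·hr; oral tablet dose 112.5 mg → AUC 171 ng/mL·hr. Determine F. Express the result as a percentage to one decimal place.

F = 68.3%

F = (AUC_ev / D_ev) / (AUC_iv / D_iv)
  = (171/112.5) / (167/75)
  = 1.52 / 2.22667 = 0.6826
  = 68.26%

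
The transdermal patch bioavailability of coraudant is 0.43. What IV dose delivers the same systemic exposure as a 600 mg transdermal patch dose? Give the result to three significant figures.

Systemic exposure from an extravascular dose = F × D_ev, so the equivalent IV dose is F × D_ev.
D_iv = F × D_ev = 0.43 × 600 = 258 mg

D_iv = 258 mg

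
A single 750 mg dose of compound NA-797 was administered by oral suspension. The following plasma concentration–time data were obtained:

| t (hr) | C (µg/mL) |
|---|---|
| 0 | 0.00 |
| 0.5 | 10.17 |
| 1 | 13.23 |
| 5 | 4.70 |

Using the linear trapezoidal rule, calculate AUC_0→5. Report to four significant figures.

AUC = 44.25 µg/mL·hr

Trapezoidal AUC_0→5:
  [0→0.5]: (0.00+10.17)/2 × 0.5 = 2.5425
  [0.5→1]: (10.17+13.23)/2 × 0.5 = 5.85
  [1→5]: (13.23+4.70)/2 × 4 = 35.86
  Sum = 44.2525 µg/mL·hr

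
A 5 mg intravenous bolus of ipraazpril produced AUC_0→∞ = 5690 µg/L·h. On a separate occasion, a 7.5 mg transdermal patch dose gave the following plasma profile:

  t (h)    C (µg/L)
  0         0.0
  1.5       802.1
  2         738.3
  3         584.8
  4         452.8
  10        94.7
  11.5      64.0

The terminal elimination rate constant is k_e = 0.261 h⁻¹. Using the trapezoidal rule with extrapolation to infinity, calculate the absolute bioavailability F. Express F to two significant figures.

Trapezoidal AUC_0→11.5 (transdermal patch):
  [0→1.5]: (0.0+802.1)/2 × 1.5 = 601.575
  [1.5→2]: (802.1+738.3)/2 × 0.5 = 385.1
  [2→3]: (738.3+584.8)/2 × 1 = 661.55
  [3→4]: (584.8+452.8)/2 × 1 = 518.8
  [4→10]: (452.8+94.7)/2 × 6 = 1642.5
  [10→11.5]: (94.7+64.0)/2 × 1.5 = 119.025
  Sum = 3928.55 µg/L·h
Tail: C_last/k_e = 64.0/0.261 = 245.211
AUC_0→∞ (transdermal patch) = 3928.55 + 245.211 = 4173.761 µg/L·h
F = (AUC_ev/D_ev)/(AUC_iv/D_iv) = (4173.761/7.5)/(5690/5) = 556.501/1138 = 0.4890

F = 0.49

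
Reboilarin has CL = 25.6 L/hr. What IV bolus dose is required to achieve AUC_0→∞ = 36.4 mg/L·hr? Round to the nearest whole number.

Dose_iv = CL × AUC_0→∞
     = 25.6 × 36.4 = 931.84 mg

Dose = 932 mg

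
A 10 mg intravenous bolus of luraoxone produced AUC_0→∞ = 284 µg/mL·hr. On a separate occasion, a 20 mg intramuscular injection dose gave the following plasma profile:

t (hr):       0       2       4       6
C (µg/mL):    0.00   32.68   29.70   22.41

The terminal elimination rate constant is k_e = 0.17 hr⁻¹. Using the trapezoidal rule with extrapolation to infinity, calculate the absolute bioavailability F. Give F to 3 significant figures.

F = 0.491

Trapezoidal AUC_0→6 (intramuscular injection):
  [0→2]: (0.00+32.68)/2 × 2 = 32.68
  [2→4]: (32.68+29.70)/2 × 2 = 62.38
  [4→6]: (29.70+22.41)/2 × 2 = 52.11
  Sum = 147.17 µg/mL·hr
Tail: C_last/k_e = 22.41/0.17 = 131.824
AUC_0→∞ (intramuscular injection) = 147.17 + 131.824 = 278.994 µg/mL·hr
F = (AUC_ev/D_ev)/(AUC_iv/D_iv) = (278.994/20)/(284/10) = 13.9497/28.4 = 0.4912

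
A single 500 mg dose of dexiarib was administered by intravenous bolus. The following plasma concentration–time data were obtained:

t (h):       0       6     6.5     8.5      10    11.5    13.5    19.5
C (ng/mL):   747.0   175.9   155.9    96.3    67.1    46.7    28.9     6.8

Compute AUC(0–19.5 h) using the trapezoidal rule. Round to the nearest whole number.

AUC = 3494 ng/mL·h

Trapezoidal AUC_0→19.5:
  [0→6]: (747.0+175.9)/2 × 6 = 2768.7
  [6→6.5]: (175.9+155.9)/2 × 0.5 = 82.95
  [6.5→8.5]: (155.9+96.3)/2 × 2 = 252.2
  [8.5→10]: (96.3+67.1)/2 × 1.5 = 122.55
  [10→11.5]: (67.1+46.7)/2 × 1.5 = 85.35
  [11.5→13.5]: (46.7+28.9)/2 × 2 = 75.6
  [13.5→19.5]: (28.9+6.8)/2 × 6 = 107.1
  Sum = 3494.45 ng/mL·h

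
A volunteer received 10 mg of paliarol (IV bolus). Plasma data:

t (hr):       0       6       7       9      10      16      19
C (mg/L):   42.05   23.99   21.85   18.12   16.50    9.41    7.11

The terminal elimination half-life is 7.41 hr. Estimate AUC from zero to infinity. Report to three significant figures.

Trapezoidal AUC_0→19:
  [0→6]: (42.05+23.99)/2 × 6 = 198.12
  [6→7]: (23.99+21.85)/2 × 1 = 22.92
  [7→9]: (21.85+18.12)/2 × 2 = 39.97
  [9→10]: (18.12+16.50)/2 × 1 = 17.31
  [10→16]: (16.50+9.41)/2 × 6 = 77.73
  [16→19]: (9.41+7.11)/2 × 3 = 24.78
  Sum = 380.83 mg/L·hr
k_e = ln2 / t½ = 0.693147 / 7.41 = 0.0935 hr^-1
Extrapolated tail: C_last / k_e = 7.11 / 0.0935 = 76.043
AUC_0→∞ = 380.83 + 76.043 = 456.873 mg/L·hr

AUC = 457 mg/L·hr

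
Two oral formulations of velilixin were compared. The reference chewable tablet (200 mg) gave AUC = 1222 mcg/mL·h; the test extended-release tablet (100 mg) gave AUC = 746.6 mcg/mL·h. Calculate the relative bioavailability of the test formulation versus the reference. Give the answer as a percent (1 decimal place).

F_rel = 122.2%

F_rel = (AUC_test/D_test) / (AUC_ref/D_ref)
      = (746.6/100) / (1222/200)
      = 7.466 / 6.11 = 1.2219 = 122.19%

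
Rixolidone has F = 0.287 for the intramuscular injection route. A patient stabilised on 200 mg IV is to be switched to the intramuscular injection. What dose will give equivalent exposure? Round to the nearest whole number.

For equal systemic exposure: F × D_ev = D_iv
D_ev = D_iv / F = 200 / 0.287 = 696.864 mg

D_intramuscular = 697 mg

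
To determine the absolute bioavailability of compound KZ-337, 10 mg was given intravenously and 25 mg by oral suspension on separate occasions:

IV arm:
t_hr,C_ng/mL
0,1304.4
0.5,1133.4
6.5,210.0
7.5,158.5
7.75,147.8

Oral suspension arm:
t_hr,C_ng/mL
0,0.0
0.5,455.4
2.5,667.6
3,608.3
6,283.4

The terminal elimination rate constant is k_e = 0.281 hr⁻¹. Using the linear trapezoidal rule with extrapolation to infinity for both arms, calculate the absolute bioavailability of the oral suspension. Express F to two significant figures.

Trapezoidal AUC_0→7.75 (IV):
  [0→0.5]: (1304.4+1133.4)/2 × 0.5 = 609.45
  [0.5→6.5]: (1133.4+210.0)/2 × 6 = 4030.2
  [6.5→7.5]: (210.0+158.5)/2 × 1 = 184.25
  [7.5→7.75]: (158.5+147.8)/2 × 0.25 = 38.2875
  Sum = 4862.1875 ng/mL·hr
IV tail: 147.8/0.281 = 525.979; AUC_iv,0→∞ = 4862.1875 + 525.979 = 5388.1665 ng/mL·hr
Trapezoidal AUC_0→6 (oral suspension):
  [0→0.5]: (0.0+455.4)/2 × 0.5 = 113.85
  [0.5→2.5]: (455.4+667.6)/2 × 2 = 1123.0
  [2.5→3]: (667.6+608.3)/2 × 0.5 = 318.975
  [3→6]: (608.3+283.4)/2 × 3 = 1337.55
  Sum = 2893.375 ng/mL·hr
oral suspension tail: 283.4/0.281 = 1008.541; AUC_ev,0→∞ = 2893.375 + 1008.541 = 3901.916 ng/mL·hr
F = (AUC_ev/D_ev)/(AUC_iv/D_iv) = (3901.916/25)/(5388.1665/10) = 156.07664/538.81665 = 0.2897

F = 0.29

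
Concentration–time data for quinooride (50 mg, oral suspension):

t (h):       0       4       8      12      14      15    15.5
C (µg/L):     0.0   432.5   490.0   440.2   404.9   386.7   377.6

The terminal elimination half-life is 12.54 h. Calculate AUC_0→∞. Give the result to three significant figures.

AUC = 12800 µg/L·h

Trapezoidal AUC_0→15.5:
  [0→4]: (0.0+432.5)/2 × 4 = 865.0
  [4→8]: (432.5+490.0)/2 × 4 = 1845.0
  [8→12]: (490.0+440.2)/2 × 4 = 1860.4
  [12→14]: (440.2+404.9)/2 × 2 = 845.1
  [14→15]: (404.9+386.7)/2 × 1 = 395.8
  [15→15.5]: (386.7+377.6)/2 × 0.5 = 191.075
  Sum = 6002.375 µg/L·h
k_e = ln2 / t½ = 0.693147 / 12.54 = 0.0553 h^-1
Extrapolated tail: C_last / k_e = 377.6 / 0.0553 = 6828.210
AUC_0→∞ = 6002.375 + 6828.210 = 12830.585 µg/L·h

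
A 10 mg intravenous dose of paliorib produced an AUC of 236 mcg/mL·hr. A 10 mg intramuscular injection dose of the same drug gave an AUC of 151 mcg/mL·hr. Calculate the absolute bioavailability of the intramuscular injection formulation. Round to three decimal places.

F = 0.640

F = (AUC_ev / D_ev) / (AUC_iv / D_iv)
  = (151/10) / (236/10)
  = 15.1 / 23.6 = 0.6398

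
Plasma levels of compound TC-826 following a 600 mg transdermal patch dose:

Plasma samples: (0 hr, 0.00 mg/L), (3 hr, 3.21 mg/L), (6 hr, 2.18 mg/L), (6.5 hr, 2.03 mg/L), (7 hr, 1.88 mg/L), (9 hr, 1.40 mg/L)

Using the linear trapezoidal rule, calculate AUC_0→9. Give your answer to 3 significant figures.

Trapezoidal AUC_0→9:
  [0→3]: (0.00+3.21)/2 × 3 = 4.815
  [3→6]: (3.21+2.18)/2 × 3 = 8.085
  [6→6.5]: (2.18+2.03)/2 × 0.5 = 1.0525
  [6.5→7]: (2.03+1.88)/2 × 0.5 = 0.9775
  [7→9]: (1.88+1.40)/2 × 2 = 3.28
  Sum = 18.21 mg/L·hr

AUC = 18.2 mg/L·hr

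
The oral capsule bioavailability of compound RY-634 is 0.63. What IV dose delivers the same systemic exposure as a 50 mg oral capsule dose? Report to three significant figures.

Systemic exposure from an extravascular dose = F × D_ev, so the equivalent IV dose is F × D_ev.
D_iv = F × D_ev = 0.63 × 50 = 31.5 mg

D_iv = 31.5 mg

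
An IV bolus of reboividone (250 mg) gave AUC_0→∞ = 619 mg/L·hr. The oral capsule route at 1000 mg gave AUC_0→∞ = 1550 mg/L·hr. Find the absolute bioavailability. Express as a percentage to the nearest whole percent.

F = 63%

F = (AUC_ev / D_ev) / (AUC_iv / D_iv)
  = (1550/1000) / (619/250)
  = 1.55 / 2.476 = 0.6260
  = 62.60%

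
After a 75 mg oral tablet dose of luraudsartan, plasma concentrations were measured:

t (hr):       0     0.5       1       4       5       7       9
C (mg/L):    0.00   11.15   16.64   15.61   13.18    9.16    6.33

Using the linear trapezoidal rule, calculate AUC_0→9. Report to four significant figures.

AUC = 110.3 mg/L·hr

Trapezoidal AUC_0→9:
  [0→0.5]: (0.00+11.15)/2 × 0.5 = 2.7875
  [0.5→1]: (11.15+16.64)/2 × 0.5 = 6.9475
  [1→4]: (16.64+15.61)/2 × 3 = 48.375
  [4→5]: (15.61+13.18)/2 × 1 = 14.395
  [5→7]: (13.18+9.16)/2 × 2 = 22.34
  [7→9]: (9.16+6.33)/2 × 2 = 15.49
  Sum = 110.335 mg/L·hr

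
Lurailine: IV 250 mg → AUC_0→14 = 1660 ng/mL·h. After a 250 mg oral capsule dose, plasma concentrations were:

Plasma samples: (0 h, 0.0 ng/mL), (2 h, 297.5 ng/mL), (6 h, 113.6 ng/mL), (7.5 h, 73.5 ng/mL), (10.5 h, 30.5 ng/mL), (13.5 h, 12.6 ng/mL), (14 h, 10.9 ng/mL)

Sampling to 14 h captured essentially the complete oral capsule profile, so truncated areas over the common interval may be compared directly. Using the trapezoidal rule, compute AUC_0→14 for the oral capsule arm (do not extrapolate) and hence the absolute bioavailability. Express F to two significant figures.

F = 0.90

Trapezoidal AUC_0→14 (oral capsule):
  [0→2]: (0.0+297.5)/2 × 2 = 297.5
  [2→6]: (297.5+113.6)/2 × 4 = 822.2
  [6→7.5]: (113.6+73.5)/2 × 1.5 = 140.325
  [7.5→10.5]: (73.5+30.5)/2 × 3 = 156.0
  [10.5→13.5]: (30.5+12.6)/2 × 3 = 64.65
  [13.5→14]: (12.6+10.9)/2 × 0.5 = 5.875
  Sum = 1486.55 ng/mL·h
F = (AUC_ev/D_ev)/(AUC_iv/D_iv) = (1486.55/250)/(1660/250) = 5.9462/6.64 = 0.8955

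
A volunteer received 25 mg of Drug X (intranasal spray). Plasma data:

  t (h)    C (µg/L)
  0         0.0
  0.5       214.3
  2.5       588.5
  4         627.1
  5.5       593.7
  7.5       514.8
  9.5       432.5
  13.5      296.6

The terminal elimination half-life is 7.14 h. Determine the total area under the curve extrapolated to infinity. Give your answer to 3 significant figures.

AUC = 9250 µg/L·h

Trapezoidal AUC_0→13.5:
  [0→0.5]: (0.0+214.3)/2 × 0.5 = 53.575
  [0.5→2.5]: (214.3+588.5)/2 × 2 = 802.8
  [2.5→4]: (588.5+627.1)/2 × 1.5 = 911.7
  [4→5.5]: (627.1+593.7)/2 × 1.5 = 915.6
  [5.5→7.5]: (593.7+514.8)/2 × 2 = 1108.5
  [7.5→9.5]: (514.8+432.5)/2 × 2 = 947.3
  [9.5→13.5]: (432.5+296.6)/2 × 4 = 1458.2
  Sum = 6197.675 µg/L·h
k_e = ln2 / t½ = 0.693147 / 7.14 = 0.0971 h^-1
Extrapolated tail: C_last / k_e = 296.6 / 0.0971 = 3054.583
AUC_0→∞ = 6197.675 + 3054.583 = 9252.258 µg/L·h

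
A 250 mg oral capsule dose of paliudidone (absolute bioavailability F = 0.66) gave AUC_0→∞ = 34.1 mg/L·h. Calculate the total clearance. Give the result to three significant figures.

CL = F × Dose / AUC_0→∞
   = 0.66 × 250 / 34.1 = 4.83871 L/h

CL = 4.84 L/h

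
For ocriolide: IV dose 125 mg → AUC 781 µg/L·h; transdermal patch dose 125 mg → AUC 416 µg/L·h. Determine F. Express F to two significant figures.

F = (AUC_ev / D_ev) / (AUC_iv / D_iv)
  = (416/125) / (781/125)
  = 3.328 / 6.248 = 0.5327

F = 0.53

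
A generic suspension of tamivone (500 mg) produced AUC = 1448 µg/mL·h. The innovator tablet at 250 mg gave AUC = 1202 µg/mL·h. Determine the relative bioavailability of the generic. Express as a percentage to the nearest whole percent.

F_rel = (AUC_test/D_test) / (AUC_ref/D_ref)
      = (1448/500) / (1202/250)
      = 2.896 / 4.808 = 0.6023 = 60.23%

F_rel = 60%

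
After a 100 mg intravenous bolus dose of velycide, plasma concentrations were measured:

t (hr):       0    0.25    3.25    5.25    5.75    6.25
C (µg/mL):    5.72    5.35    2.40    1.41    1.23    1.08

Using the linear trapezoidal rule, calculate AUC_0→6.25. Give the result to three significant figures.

Trapezoidal AUC_0→6.25:
  [0→0.25]: (5.72+5.35)/2 × 0.25 = 1.38375
  [0.25→3.25]: (5.35+2.40)/2 × 3 = 11.625
  [3.25→5.25]: (2.40+1.41)/2 × 2 = 3.81
  [5.25→5.75]: (1.41+1.23)/2 × 0.5 = 0.66
  [5.75→6.25]: (1.23+1.08)/2 × 0.5 = 0.5775
  Sum = 18.05625 µg/mL·hr

AUC = 18.1 µg/mL·hr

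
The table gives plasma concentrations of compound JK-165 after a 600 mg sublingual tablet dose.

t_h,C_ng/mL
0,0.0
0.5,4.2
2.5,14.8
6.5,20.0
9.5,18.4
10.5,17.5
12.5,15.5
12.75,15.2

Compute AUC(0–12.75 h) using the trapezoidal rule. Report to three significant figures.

AUC = 202 ng/mL·h

Trapezoidal AUC_0→12.75:
  [0→0.5]: (0.0+4.2)/2 × 0.5 = 1.05
  [0.5→2.5]: (4.2+14.8)/2 × 2 = 19.0
  [2.5→6.5]: (14.8+20.0)/2 × 4 = 69.6
  [6.5→9.5]: (20.0+18.4)/2 × 3 = 57.6
  [9.5→10.5]: (18.4+17.5)/2 × 1 = 17.95
  [10.5→12.5]: (17.5+15.5)/2 × 2 = 33.0
  [12.5→12.75]: (15.5+15.2)/2 × 0.25 = 3.8375
  Sum = 202.0375 ng/mL·h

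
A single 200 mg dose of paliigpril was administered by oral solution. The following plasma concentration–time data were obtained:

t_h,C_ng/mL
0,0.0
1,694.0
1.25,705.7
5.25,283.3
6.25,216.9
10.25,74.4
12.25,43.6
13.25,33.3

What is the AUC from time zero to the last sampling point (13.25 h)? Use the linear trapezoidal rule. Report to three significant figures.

AUC = 3490 ng/mL·h

Trapezoidal AUC_0→13.25:
  [0→1]: (0.0+694.0)/2 × 1 = 347.0
  [1→1.25]: (694.0+705.7)/2 × 0.25 = 174.9625
  [1.25→5.25]: (705.7+283.3)/2 × 4 = 1978.0
  [5.25→6.25]: (283.3+216.9)/2 × 1 = 250.1
  [6.25→10.25]: (216.9+74.4)/2 × 4 = 582.6
  [10.25→12.25]: (74.4+43.6)/2 × 2 = 118.0
  [12.25→13.25]: (43.6+33.3)/2 × 1 = 38.45
  Sum = 3489.1125 ng/mL·h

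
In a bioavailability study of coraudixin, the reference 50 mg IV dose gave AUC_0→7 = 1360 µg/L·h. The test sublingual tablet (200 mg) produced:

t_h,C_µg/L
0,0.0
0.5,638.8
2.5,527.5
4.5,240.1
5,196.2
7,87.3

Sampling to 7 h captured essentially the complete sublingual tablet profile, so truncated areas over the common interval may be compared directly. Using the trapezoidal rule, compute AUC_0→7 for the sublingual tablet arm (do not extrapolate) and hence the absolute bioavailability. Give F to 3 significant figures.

Trapezoidal AUC_0→7 (sublingual tablet):
  [0→0.5]: (0.0+638.8)/2 × 0.5 = 159.7
  [0.5→2.5]: (638.8+527.5)/2 × 2 = 1166.3
  [2.5→4.5]: (527.5+240.1)/2 × 2 = 767.6
  [4.5→5]: (240.1+196.2)/2 × 0.5 = 109.075
  [5→7]: (196.2+87.3)/2 × 2 = 283.5
  Sum = 2486.175 µg/L·h
F = (AUC_ev/D_ev)/(AUC_iv/D_iv) = (2486.175/200)/(1360/50) = 12.430875/27.2 = 0.4570

F = 0.457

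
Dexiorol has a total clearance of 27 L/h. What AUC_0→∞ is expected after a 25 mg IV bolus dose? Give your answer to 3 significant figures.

AUC = 0.926 mg/L·h

AUC_0→∞ = Dose_iv / CL
        = 25 / 27 = 0.925926 mg/L·h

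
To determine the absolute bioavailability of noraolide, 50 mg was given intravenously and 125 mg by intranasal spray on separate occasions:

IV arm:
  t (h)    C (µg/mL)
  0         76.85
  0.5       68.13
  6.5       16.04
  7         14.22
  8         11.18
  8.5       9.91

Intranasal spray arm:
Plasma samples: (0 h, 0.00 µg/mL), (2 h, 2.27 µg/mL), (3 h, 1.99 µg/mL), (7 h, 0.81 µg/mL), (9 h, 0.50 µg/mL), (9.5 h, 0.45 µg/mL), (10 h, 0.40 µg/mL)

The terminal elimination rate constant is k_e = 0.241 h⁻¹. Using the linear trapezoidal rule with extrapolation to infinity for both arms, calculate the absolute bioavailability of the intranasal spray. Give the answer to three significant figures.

Trapezoidal AUC_0→8.5 (IV):
  [0→0.5]: (76.85+68.13)/2 × 0.5 = 36.245
  [0.5→6.5]: (68.13+16.04)/2 × 6 = 252.51
  [6.5→7]: (16.04+14.22)/2 × 0.5 = 7.565
  [7→8]: (14.22+11.18)/2 × 1 = 12.7
  [8→8.5]: (11.18+9.91)/2 × 0.5 = 5.2725
  Sum = 314.2925 µg/mL·h
IV tail: 9.91/0.241 = 41.120; AUC_iv,0→∞ = 314.2925 + 41.120 = 355.4125 µg/mL·h
Trapezoidal AUC_0→10 (intranasal spray):
  [0→2]: (0.00+2.27)/2 × 2 = 2.27
  [2→3]: (2.27+1.99)/2 × 1 = 2.13
  [3→7]: (1.99+0.81)/2 × 4 = 5.6
  [7→9]: (0.81+0.50)/2 × 2 = 1.31
  [9→9.5]: (0.50+0.45)/2 × 0.5 = 0.2375
  [9.5→10]: (0.45+0.40)/2 × 0.5 = 0.2125
  Sum = 11.76 µg/mL·h
intranasal spray tail: 0.40/0.241 = 1.660; AUC_ev,0→∞ = 11.76 + 1.660 = 13.42 µg/mL·h
F = (AUC_ev/D_ev)/(AUC_iv/D_iv) = (13.42/125)/(355.4125/50) = 0.10736/7.10825 = 0.0151

F = 0.0151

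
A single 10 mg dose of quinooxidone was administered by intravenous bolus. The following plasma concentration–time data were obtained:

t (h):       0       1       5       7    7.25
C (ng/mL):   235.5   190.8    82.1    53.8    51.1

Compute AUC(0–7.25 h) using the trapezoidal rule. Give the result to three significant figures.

AUC = 908 ng/mL·h

Trapezoidal AUC_0→7.25:
  [0→1]: (235.5+190.8)/2 × 1 = 213.15
  [1→5]: (190.8+82.1)/2 × 4 = 545.8
  [5→7]: (82.1+53.8)/2 × 2 = 135.9
  [7→7.25]: (53.8+51.1)/2 × 0.25 = 13.1125
  Sum = 907.9625 ng/mL·h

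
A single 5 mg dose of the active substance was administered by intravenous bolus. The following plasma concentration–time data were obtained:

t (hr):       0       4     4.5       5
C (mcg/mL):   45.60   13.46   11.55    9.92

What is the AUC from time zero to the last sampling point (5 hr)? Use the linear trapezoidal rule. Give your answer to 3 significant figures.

AUC = 130 mcg/mL·hr

Trapezoidal AUC_0→5:
  [0→4]: (45.60+13.46)/2 × 4 = 118.12
  [4→4.5]: (13.46+11.55)/2 × 0.5 = 6.2525
  [4.5→5]: (11.55+9.92)/2 × 0.5 = 5.3675
  Sum = 129.74 mcg/mL·hr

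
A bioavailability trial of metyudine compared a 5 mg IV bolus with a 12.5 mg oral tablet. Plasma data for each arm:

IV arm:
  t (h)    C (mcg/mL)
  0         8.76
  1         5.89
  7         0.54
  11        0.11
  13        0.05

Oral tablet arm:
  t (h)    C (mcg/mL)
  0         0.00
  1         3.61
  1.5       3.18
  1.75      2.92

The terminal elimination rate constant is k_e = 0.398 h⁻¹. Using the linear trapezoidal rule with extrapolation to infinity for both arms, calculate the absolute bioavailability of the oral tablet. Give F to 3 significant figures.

Trapezoidal AUC_0→13 (IV):
  [0→1]: (8.76+5.89)/2 × 1 = 7.325
  [1→7]: (5.89+0.54)/2 × 6 = 19.29
  [7→11]: (0.54+0.11)/2 × 4 = 1.3
  [11→13]: (0.11+0.05)/2 × 2 = 0.16
  Sum = 28.075 mcg/mL·h
IV tail: 0.05/0.398 = 0.126; AUC_iv,0→∞ = 28.075 + 0.126 = 28.201 mcg/mL·h
Trapezoidal AUC_0→1.75 (oral tablet):
  [0→1]: (0.00+3.61)/2 × 1 = 1.805
  [1→1.5]: (3.61+3.18)/2 × 0.5 = 1.6975
  [1.5→1.75]: (3.18+2.92)/2 × 0.25 = 0.7625
  Sum = 4.265 mcg/mL·h
oral tablet tail: 2.92/0.398 = 7.337; AUC_ev,0→∞ = 4.265 + 7.337 = 11.602 mcg/mL·h
F = (AUC_ev/D_ev)/(AUC_iv/D_iv) = (11.602/12.5)/(28.201/5) = 0.92816/5.6402 = 0.1646

F = 0.165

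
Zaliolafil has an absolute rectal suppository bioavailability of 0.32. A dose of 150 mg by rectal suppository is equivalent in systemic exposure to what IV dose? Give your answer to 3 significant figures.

D_iv = 48.0 mg

Systemic exposure from an extravascular dose = F × D_ev, so the equivalent IV dose is F × D_ev.
D_iv = F × D_ev = 0.32 × 150 = 48 mg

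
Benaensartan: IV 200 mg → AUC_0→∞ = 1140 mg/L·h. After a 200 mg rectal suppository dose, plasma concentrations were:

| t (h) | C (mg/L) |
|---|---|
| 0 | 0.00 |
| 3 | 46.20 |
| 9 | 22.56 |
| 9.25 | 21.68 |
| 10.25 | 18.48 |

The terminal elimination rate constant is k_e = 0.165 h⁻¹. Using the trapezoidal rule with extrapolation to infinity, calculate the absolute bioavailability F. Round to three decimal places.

Trapezoidal AUC_0→10.25 (rectal suppository):
  [0→3]: (0.00+46.20)/2 × 3 = 69.3
  [3→9]: (46.20+22.56)/2 × 6 = 206.28
  [9→9.25]: (22.56+21.68)/2 × 0.25 = 5.53
  [9.25→10.25]: (21.68+18.48)/2 × 1 = 20.08
  Sum = 301.19 mg/L·h
Tail: C_last/k_e = 18.48/0.165 = 112.000
AUC_0→∞ (rectal suppository) = 301.19 + 112.000 = 413.19 mg/L·h
F = (AUC_ev/D_ev)/(AUC_iv/D_iv) = (413.19/200)/(1140/200) = 2.06595/5.7 = 0.3624

F = 0.362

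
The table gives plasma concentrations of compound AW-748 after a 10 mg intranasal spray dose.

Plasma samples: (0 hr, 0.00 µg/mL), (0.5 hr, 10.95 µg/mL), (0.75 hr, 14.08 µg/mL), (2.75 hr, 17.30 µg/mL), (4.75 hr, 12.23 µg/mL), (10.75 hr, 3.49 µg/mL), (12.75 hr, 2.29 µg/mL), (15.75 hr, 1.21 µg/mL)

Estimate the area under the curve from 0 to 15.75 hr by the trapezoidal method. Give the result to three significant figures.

Trapezoidal AUC_0→15.75:
  [0→0.5]: (0.00+10.95)/2 × 0.5 = 2.7375
  [0.5→0.75]: (10.95+14.08)/2 × 0.25 = 3.12875
  [0.75→2.75]: (14.08+17.30)/2 × 2 = 31.38
  [2.75→4.75]: (17.30+12.23)/2 × 2 = 29.53
  [4.75→10.75]: (12.23+3.49)/2 × 6 = 47.16
  [10.75→12.75]: (3.49+2.29)/2 × 2 = 5.78
  [12.75→15.75]: (2.29+1.21)/2 × 3 = 5.25
  Sum = 124.96625 µg/mL·hr

AUC = 125 µg/mL·hr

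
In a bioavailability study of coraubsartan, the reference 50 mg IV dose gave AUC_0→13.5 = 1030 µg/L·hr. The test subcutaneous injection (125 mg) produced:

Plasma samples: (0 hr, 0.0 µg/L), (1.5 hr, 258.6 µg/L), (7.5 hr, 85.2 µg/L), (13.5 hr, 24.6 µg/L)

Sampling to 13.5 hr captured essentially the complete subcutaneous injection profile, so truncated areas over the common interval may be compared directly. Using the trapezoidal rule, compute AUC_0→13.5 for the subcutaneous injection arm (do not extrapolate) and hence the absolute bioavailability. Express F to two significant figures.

Trapezoidal AUC_0→13.5 (subcutaneous injection):
  [0→1.5]: (0.0+258.6)/2 × 1.5 = 193.95
  [1.5→7.5]: (258.6+85.2)/2 × 6 = 1031.4
  [7.5→13.5]: (85.2+24.6)/2 × 6 = 329.4
  Sum = 1554.75 µg/L·hr
F = (AUC_ev/D_ev)/(AUC_iv/D_iv) = (1554.75/125)/(1030/50) = 12.438/20.6 = 0.6038

F = 0.60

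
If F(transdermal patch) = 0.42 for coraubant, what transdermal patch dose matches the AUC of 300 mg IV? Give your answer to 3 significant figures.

For equal systemic exposure: F × D_ev = D_iv
D_ev = D_iv / F = 300 / 0.42 = 714.286 mg

D_transdermal = 714 mg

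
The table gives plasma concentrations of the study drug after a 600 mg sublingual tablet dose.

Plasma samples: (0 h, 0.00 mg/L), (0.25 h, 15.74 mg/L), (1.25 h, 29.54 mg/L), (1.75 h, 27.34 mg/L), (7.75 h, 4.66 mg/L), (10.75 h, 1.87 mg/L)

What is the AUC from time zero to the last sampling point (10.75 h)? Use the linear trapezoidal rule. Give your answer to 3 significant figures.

AUC = 145 mg/L·h

Trapezoidal AUC_0→10.75:
  [0→0.25]: (0.00+15.74)/2 × 0.25 = 1.9675
  [0.25→1.25]: (15.74+29.54)/2 × 1 = 22.64
  [1.25→1.75]: (29.54+27.34)/2 × 0.5 = 14.22
  [1.75→7.75]: (27.34+4.66)/2 × 6 = 96.0
  [7.75→10.75]: (4.66+1.87)/2 × 3 = 9.795
  Sum = 144.6225 mg/L·h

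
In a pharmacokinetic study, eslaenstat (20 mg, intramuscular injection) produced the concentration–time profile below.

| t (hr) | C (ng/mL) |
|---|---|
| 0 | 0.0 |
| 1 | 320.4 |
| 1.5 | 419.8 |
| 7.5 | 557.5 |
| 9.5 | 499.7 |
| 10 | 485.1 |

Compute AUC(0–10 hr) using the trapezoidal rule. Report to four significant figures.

AUC = 4581 ng/mL·hr

Trapezoidal AUC_0→10:
  [0→1]: (0.0+320.4)/2 × 1 = 160.2
  [1→1.5]: (320.4+419.8)/2 × 0.5 = 185.05
  [1.5→7.5]: (419.8+557.5)/2 × 6 = 2931.9
  [7.5→9.5]: (557.5+499.7)/2 × 2 = 1057.2
  [9.5→10]: (499.7+485.1)/2 × 0.5 = 246.2
  Sum = 4580.55 ng/mL·hr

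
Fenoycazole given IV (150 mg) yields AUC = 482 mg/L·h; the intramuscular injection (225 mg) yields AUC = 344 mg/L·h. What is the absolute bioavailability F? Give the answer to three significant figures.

F = (AUC_ev / D_ev) / (AUC_iv / D_iv)
  = (344/225) / (482/150)
  = 1.52889 / 3.21333 = 0.4758

F = 0.476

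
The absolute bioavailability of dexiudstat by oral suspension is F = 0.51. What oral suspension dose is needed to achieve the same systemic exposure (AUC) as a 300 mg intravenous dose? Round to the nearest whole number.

D_oral = 588 mg

For equal systemic exposure: F × D_ev = D_iv
D_ev = D_iv / F = 300 / 0.51 = 588.235 mg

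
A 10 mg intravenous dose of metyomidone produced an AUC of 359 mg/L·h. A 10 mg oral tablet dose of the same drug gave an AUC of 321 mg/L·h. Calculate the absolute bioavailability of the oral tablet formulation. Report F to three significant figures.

F = 0.894

F = (AUC_ev / D_ev) / (AUC_iv / D_iv)
  = (321/10) / (359/10)
  = 32.1 / 35.9 = 0.8942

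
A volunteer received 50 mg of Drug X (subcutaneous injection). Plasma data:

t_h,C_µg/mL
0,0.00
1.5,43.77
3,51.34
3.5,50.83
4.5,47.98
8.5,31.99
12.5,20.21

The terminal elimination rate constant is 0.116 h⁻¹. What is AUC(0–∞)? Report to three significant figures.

AUC = 618 µg/mL·h

Trapezoidal AUC_0→12.5:
  [0→1.5]: (0.00+43.77)/2 × 1.5 = 32.8275
  [1.5→3]: (43.77+51.34)/2 × 1.5 = 71.3325
  [3→3.5]: (51.34+50.83)/2 × 0.5 = 25.5425
  [3.5→4.5]: (50.83+47.98)/2 × 1 = 49.405
  [4.5→8.5]: (47.98+31.99)/2 × 4 = 159.94
  [8.5→12.5]: (31.99+20.21)/2 × 4 = 104.4
  Sum = 443.4475 µg/mL·h
Extrapolated tail: C_last / k_e = 20.21 / 0.116 = 174.224
AUC_0→∞ = 443.4475 + 174.224 = 617.6715 µg/mL·h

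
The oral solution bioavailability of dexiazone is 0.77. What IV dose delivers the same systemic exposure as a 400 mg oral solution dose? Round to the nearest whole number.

Systemic exposure from an extravascular dose = F × D_ev, so the equivalent IV dose is F × D_ev.
D_iv = F × D_ev = 0.77 × 400 = 308 mg

D_iv = 308 mg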